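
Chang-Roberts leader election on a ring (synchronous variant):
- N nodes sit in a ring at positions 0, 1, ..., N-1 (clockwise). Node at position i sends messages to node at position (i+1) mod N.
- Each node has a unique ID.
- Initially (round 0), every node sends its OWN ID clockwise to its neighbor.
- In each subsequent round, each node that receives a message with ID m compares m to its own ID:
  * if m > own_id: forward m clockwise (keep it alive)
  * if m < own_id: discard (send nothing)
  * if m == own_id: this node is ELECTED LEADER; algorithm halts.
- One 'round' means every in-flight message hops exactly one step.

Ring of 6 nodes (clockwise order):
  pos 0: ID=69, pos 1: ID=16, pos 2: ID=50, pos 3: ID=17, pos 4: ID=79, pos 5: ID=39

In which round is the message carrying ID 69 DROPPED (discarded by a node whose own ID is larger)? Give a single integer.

Answer: 4

Derivation:
Round 1: pos1(id16) recv 69: fwd; pos2(id50) recv 16: drop; pos3(id17) recv 50: fwd; pos4(id79) recv 17: drop; pos5(id39) recv 79: fwd; pos0(id69) recv 39: drop
Round 2: pos2(id50) recv 69: fwd; pos4(id79) recv 50: drop; pos0(id69) recv 79: fwd
Round 3: pos3(id17) recv 69: fwd; pos1(id16) recv 79: fwd
Round 4: pos4(id79) recv 69: drop; pos2(id50) recv 79: fwd
Round 5: pos3(id17) recv 79: fwd
Round 6: pos4(id79) recv 79: ELECTED
Message ID 69 originates at pos 0; dropped at pos 4 in round 4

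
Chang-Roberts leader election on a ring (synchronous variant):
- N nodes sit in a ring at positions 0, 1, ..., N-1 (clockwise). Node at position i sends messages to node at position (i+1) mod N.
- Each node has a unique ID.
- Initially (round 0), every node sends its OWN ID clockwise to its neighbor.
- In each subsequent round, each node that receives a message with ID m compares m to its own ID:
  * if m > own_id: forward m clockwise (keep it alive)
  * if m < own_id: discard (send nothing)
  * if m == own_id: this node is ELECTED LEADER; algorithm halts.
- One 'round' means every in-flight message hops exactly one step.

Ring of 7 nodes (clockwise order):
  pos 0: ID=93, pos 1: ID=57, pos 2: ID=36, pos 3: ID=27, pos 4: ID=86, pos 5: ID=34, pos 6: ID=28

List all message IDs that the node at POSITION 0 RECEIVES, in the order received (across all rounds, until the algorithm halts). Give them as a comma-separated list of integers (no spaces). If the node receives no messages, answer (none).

Answer: 28,34,86,93

Derivation:
Round 1: pos1(id57) recv 93: fwd; pos2(id36) recv 57: fwd; pos3(id27) recv 36: fwd; pos4(id86) recv 27: drop; pos5(id34) recv 86: fwd; pos6(id28) recv 34: fwd; pos0(id93) recv 28: drop
Round 2: pos2(id36) recv 93: fwd; pos3(id27) recv 57: fwd; pos4(id86) recv 36: drop; pos6(id28) recv 86: fwd; pos0(id93) recv 34: drop
Round 3: pos3(id27) recv 93: fwd; pos4(id86) recv 57: drop; pos0(id93) recv 86: drop
Round 4: pos4(id86) recv 93: fwd
Round 5: pos5(id34) recv 93: fwd
Round 6: pos6(id28) recv 93: fwd
Round 7: pos0(id93) recv 93: ELECTED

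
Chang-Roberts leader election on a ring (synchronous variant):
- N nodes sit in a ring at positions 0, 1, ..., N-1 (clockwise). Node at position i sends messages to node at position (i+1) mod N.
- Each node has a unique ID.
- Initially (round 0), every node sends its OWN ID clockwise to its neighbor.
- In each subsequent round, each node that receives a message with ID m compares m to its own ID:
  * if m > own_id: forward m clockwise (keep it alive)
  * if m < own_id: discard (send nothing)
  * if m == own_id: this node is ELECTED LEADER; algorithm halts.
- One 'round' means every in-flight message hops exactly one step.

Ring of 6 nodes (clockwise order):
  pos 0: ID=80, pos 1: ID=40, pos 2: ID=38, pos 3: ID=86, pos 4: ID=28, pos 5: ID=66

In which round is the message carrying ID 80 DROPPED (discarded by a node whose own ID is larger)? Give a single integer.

Round 1: pos1(id40) recv 80: fwd; pos2(id38) recv 40: fwd; pos3(id86) recv 38: drop; pos4(id28) recv 86: fwd; pos5(id66) recv 28: drop; pos0(id80) recv 66: drop
Round 2: pos2(id38) recv 80: fwd; pos3(id86) recv 40: drop; pos5(id66) recv 86: fwd
Round 3: pos3(id86) recv 80: drop; pos0(id80) recv 86: fwd
Round 4: pos1(id40) recv 86: fwd
Round 5: pos2(id38) recv 86: fwd
Round 6: pos3(id86) recv 86: ELECTED
Message ID 80 originates at pos 0; dropped at pos 3 in round 3

Answer: 3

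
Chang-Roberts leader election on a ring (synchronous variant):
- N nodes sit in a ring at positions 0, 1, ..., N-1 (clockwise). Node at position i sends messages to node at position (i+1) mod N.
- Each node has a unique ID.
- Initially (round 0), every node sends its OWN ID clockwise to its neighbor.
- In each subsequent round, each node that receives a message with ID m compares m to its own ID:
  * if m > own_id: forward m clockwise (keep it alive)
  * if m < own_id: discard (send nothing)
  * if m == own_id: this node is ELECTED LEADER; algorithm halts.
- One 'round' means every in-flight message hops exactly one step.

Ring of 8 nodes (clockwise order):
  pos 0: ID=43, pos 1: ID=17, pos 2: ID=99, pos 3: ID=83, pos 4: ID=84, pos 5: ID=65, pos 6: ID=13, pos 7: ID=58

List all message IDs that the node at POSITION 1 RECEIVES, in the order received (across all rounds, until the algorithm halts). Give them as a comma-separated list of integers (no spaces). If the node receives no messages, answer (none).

Round 1: pos1(id17) recv 43: fwd; pos2(id99) recv 17: drop; pos3(id83) recv 99: fwd; pos4(id84) recv 83: drop; pos5(id65) recv 84: fwd; pos6(id13) recv 65: fwd; pos7(id58) recv 13: drop; pos0(id43) recv 58: fwd
Round 2: pos2(id99) recv 43: drop; pos4(id84) recv 99: fwd; pos6(id13) recv 84: fwd; pos7(id58) recv 65: fwd; pos1(id17) recv 58: fwd
Round 3: pos5(id65) recv 99: fwd; pos7(id58) recv 84: fwd; pos0(id43) recv 65: fwd; pos2(id99) recv 58: drop
Round 4: pos6(id13) recv 99: fwd; pos0(id43) recv 84: fwd; pos1(id17) recv 65: fwd
Round 5: pos7(id58) recv 99: fwd; pos1(id17) recv 84: fwd; pos2(id99) recv 65: drop
Round 6: pos0(id43) recv 99: fwd; pos2(id99) recv 84: drop
Round 7: pos1(id17) recv 99: fwd
Round 8: pos2(id99) recv 99: ELECTED

Answer: 43,58,65,84,99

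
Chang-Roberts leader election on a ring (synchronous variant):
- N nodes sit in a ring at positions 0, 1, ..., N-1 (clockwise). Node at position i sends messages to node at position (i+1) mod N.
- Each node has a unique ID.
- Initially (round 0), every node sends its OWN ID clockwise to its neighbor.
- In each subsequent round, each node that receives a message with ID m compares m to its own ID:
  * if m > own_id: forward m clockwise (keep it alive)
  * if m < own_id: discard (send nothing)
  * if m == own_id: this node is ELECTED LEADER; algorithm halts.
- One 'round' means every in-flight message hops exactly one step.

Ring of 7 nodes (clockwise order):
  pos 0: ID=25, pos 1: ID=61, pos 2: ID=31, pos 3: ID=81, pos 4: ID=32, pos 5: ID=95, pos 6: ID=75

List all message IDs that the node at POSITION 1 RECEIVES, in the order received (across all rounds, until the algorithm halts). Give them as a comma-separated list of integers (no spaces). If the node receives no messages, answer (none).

Answer: 25,75,95

Derivation:
Round 1: pos1(id61) recv 25: drop; pos2(id31) recv 61: fwd; pos3(id81) recv 31: drop; pos4(id32) recv 81: fwd; pos5(id95) recv 32: drop; pos6(id75) recv 95: fwd; pos0(id25) recv 75: fwd
Round 2: pos3(id81) recv 61: drop; pos5(id95) recv 81: drop; pos0(id25) recv 95: fwd; pos1(id61) recv 75: fwd
Round 3: pos1(id61) recv 95: fwd; pos2(id31) recv 75: fwd
Round 4: pos2(id31) recv 95: fwd; pos3(id81) recv 75: drop
Round 5: pos3(id81) recv 95: fwd
Round 6: pos4(id32) recv 95: fwd
Round 7: pos5(id95) recv 95: ELECTED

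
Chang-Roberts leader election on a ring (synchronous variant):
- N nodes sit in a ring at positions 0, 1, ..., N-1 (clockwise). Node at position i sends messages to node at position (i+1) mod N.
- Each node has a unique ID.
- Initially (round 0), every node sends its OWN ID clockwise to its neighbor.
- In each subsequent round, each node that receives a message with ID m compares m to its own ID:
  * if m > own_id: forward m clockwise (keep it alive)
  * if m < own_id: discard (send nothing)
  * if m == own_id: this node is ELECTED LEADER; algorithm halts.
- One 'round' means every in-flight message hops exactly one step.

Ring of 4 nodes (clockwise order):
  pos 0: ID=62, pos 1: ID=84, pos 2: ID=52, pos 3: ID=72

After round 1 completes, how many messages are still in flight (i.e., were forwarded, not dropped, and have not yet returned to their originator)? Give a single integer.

Answer: 2

Derivation:
Round 1: pos1(id84) recv 62: drop; pos2(id52) recv 84: fwd; pos3(id72) recv 52: drop; pos0(id62) recv 72: fwd
After round 1: 2 messages still in flight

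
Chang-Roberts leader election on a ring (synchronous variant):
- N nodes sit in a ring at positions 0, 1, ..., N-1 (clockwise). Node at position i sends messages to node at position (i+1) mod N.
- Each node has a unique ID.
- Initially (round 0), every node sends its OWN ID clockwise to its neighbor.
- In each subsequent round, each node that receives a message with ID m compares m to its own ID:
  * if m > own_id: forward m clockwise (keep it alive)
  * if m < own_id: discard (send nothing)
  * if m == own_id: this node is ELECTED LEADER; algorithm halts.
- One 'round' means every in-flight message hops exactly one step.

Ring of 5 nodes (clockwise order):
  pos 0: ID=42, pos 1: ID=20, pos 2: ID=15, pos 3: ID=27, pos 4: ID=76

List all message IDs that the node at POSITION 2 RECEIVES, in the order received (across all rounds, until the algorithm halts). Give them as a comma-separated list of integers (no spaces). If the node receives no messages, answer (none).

Answer: 20,42,76

Derivation:
Round 1: pos1(id20) recv 42: fwd; pos2(id15) recv 20: fwd; pos3(id27) recv 15: drop; pos4(id76) recv 27: drop; pos0(id42) recv 76: fwd
Round 2: pos2(id15) recv 42: fwd; pos3(id27) recv 20: drop; pos1(id20) recv 76: fwd
Round 3: pos3(id27) recv 42: fwd; pos2(id15) recv 76: fwd
Round 4: pos4(id76) recv 42: drop; pos3(id27) recv 76: fwd
Round 5: pos4(id76) recv 76: ELECTED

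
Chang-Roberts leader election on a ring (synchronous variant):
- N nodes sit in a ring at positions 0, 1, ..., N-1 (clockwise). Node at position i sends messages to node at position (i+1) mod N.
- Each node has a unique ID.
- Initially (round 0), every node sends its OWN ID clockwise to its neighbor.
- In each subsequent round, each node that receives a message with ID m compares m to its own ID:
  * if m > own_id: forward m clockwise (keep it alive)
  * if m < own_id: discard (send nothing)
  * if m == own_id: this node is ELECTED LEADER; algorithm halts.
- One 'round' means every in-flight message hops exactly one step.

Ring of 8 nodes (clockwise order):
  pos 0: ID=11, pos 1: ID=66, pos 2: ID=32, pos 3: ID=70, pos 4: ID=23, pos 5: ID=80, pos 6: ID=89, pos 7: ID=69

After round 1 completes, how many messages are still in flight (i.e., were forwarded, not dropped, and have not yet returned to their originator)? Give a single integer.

Answer: 4

Derivation:
Round 1: pos1(id66) recv 11: drop; pos2(id32) recv 66: fwd; pos3(id70) recv 32: drop; pos4(id23) recv 70: fwd; pos5(id80) recv 23: drop; pos6(id89) recv 80: drop; pos7(id69) recv 89: fwd; pos0(id11) recv 69: fwd
After round 1: 4 messages still in flight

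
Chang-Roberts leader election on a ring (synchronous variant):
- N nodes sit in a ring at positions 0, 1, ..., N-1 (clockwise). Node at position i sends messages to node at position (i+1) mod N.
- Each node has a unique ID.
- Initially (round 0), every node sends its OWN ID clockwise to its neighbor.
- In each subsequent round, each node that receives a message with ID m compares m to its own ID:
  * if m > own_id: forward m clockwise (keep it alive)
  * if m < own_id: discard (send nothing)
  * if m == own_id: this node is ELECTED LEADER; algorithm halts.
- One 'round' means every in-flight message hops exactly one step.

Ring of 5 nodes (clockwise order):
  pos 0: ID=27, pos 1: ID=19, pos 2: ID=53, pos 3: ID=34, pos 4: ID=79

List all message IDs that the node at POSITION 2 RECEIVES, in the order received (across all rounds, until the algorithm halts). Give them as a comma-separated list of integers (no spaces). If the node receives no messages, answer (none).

Round 1: pos1(id19) recv 27: fwd; pos2(id53) recv 19: drop; pos3(id34) recv 53: fwd; pos4(id79) recv 34: drop; pos0(id27) recv 79: fwd
Round 2: pos2(id53) recv 27: drop; pos4(id79) recv 53: drop; pos1(id19) recv 79: fwd
Round 3: pos2(id53) recv 79: fwd
Round 4: pos3(id34) recv 79: fwd
Round 5: pos4(id79) recv 79: ELECTED

Answer: 19,27,79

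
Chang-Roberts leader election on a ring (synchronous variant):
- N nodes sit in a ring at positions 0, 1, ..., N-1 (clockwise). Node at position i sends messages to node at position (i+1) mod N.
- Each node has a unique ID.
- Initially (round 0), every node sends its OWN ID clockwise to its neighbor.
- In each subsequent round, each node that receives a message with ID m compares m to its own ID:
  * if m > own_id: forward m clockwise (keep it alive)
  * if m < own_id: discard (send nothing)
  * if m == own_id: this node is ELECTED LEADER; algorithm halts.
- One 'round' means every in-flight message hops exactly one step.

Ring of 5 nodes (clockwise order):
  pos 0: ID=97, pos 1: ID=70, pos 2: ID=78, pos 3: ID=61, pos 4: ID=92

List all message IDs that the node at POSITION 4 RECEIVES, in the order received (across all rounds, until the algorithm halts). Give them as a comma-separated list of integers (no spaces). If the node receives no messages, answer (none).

Round 1: pos1(id70) recv 97: fwd; pos2(id78) recv 70: drop; pos3(id61) recv 78: fwd; pos4(id92) recv 61: drop; pos0(id97) recv 92: drop
Round 2: pos2(id78) recv 97: fwd; pos4(id92) recv 78: drop
Round 3: pos3(id61) recv 97: fwd
Round 4: pos4(id92) recv 97: fwd
Round 5: pos0(id97) recv 97: ELECTED

Answer: 61,78,97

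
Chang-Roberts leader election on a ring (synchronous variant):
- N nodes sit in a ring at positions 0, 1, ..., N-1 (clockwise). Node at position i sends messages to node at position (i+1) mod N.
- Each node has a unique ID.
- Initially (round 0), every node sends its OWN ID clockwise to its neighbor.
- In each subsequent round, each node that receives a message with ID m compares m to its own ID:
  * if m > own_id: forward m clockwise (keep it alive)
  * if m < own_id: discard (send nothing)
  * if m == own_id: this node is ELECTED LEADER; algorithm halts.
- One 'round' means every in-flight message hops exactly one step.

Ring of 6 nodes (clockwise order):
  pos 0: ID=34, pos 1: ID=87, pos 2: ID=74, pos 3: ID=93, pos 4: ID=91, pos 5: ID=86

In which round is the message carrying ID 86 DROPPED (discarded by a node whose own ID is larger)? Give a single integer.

Answer: 2

Derivation:
Round 1: pos1(id87) recv 34: drop; pos2(id74) recv 87: fwd; pos3(id93) recv 74: drop; pos4(id91) recv 93: fwd; pos5(id86) recv 91: fwd; pos0(id34) recv 86: fwd
Round 2: pos3(id93) recv 87: drop; pos5(id86) recv 93: fwd; pos0(id34) recv 91: fwd; pos1(id87) recv 86: drop
Round 3: pos0(id34) recv 93: fwd; pos1(id87) recv 91: fwd
Round 4: pos1(id87) recv 93: fwd; pos2(id74) recv 91: fwd
Round 5: pos2(id74) recv 93: fwd; pos3(id93) recv 91: drop
Round 6: pos3(id93) recv 93: ELECTED
Message ID 86 originates at pos 5; dropped at pos 1 in round 2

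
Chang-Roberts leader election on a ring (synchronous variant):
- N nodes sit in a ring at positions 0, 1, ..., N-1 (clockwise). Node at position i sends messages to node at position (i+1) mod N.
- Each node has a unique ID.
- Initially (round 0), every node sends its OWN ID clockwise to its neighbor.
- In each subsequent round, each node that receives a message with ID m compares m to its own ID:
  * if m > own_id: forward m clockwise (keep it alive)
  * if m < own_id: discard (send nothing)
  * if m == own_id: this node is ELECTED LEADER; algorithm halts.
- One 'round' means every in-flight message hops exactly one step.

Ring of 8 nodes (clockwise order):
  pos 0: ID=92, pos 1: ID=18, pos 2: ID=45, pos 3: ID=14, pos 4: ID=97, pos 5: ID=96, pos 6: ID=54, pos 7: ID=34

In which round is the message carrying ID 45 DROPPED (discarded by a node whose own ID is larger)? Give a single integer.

Answer: 2

Derivation:
Round 1: pos1(id18) recv 92: fwd; pos2(id45) recv 18: drop; pos3(id14) recv 45: fwd; pos4(id97) recv 14: drop; pos5(id96) recv 97: fwd; pos6(id54) recv 96: fwd; pos7(id34) recv 54: fwd; pos0(id92) recv 34: drop
Round 2: pos2(id45) recv 92: fwd; pos4(id97) recv 45: drop; pos6(id54) recv 97: fwd; pos7(id34) recv 96: fwd; pos0(id92) recv 54: drop
Round 3: pos3(id14) recv 92: fwd; pos7(id34) recv 97: fwd; pos0(id92) recv 96: fwd
Round 4: pos4(id97) recv 92: drop; pos0(id92) recv 97: fwd; pos1(id18) recv 96: fwd
Round 5: pos1(id18) recv 97: fwd; pos2(id45) recv 96: fwd
Round 6: pos2(id45) recv 97: fwd; pos3(id14) recv 96: fwd
Round 7: pos3(id14) recv 97: fwd; pos4(id97) recv 96: drop
Round 8: pos4(id97) recv 97: ELECTED
Message ID 45 originates at pos 2; dropped at pos 4 in round 2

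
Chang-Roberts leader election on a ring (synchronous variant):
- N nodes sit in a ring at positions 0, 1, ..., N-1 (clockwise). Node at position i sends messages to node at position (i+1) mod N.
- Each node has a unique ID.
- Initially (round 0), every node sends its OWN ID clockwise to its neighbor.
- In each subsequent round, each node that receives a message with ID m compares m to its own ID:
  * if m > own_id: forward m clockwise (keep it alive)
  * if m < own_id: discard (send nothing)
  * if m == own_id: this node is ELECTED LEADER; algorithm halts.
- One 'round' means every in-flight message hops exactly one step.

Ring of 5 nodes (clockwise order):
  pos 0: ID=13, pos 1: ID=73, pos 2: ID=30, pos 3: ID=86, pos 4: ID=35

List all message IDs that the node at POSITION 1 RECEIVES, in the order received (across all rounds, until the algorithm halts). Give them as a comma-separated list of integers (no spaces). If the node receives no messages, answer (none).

Answer: 13,35,86

Derivation:
Round 1: pos1(id73) recv 13: drop; pos2(id30) recv 73: fwd; pos3(id86) recv 30: drop; pos4(id35) recv 86: fwd; pos0(id13) recv 35: fwd
Round 2: pos3(id86) recv 73: drop; pos0(id13) recv 86: fwd; pos1(id73) recv 35: drop
Round 3: pos1(id73) recv 86: fwd
Round 4: pos2(id30) recv 86: fwd
Round 5: pos3(id86) recv 86: ELECTED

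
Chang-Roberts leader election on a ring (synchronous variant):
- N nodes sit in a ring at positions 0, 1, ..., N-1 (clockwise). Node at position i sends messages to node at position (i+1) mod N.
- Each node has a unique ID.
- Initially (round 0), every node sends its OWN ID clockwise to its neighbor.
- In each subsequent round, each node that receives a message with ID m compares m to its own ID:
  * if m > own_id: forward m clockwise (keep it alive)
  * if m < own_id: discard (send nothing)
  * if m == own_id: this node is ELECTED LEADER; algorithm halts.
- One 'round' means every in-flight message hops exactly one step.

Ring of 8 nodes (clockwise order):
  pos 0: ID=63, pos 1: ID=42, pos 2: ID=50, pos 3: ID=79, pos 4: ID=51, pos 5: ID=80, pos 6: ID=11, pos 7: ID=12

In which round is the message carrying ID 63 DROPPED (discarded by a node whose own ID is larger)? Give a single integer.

Answer: 3

Derivation:
Round 1: pos1(id42) recv 63: fwd; pos2(id50) recv 42: drop; pos3(id79) recv 50: drop; pos4(id51) recv 79: fwd; pos5(id80) recv 51: drop; pos6(id11) recv 80: fwd; pos7(id12) recv 11: drop; pos0(id63) recv 12: drop
Round 2: pos2(id50) recv 63: fwd; pos5(id80) recv 79: drop; pos7(id12) recv 80: fwd
Round 3: pos3(id79) recv 63: drop; pos0(id63) recv 80: fwd
Round 4: pos1(id42) recv 80: fwd
Round 5: pos2(id50) recv 80: fwd
Round 6: pos3(id79) recv 80: fwd
Round 7: pos4(id51) recv 80: fwd
Round 8: pos5(id80) recv 80: ELECTED
Message ID 63 originates at pos 0; dropped at pos 3 in round 3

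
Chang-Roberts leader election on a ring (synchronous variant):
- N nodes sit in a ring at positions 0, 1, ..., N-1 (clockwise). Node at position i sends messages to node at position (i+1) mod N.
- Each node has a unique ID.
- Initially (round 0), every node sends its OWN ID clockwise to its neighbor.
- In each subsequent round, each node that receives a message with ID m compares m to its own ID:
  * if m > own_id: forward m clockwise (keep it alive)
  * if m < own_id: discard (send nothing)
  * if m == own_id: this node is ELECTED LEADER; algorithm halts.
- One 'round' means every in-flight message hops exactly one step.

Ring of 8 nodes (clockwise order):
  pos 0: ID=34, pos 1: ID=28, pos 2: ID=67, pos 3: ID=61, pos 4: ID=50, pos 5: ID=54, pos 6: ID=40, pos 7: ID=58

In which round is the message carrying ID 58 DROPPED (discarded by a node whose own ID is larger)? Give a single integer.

Round 1: pos1(id28) recv 34: fwd; pos2(id67) recv 28: drop; pos3(id61) recv 67: fwd; pos4(id50) recv 61: fwd; pos5(id54) recv 50: drop; pos6(id40) recv 54: fwd; pos7(id58) recv 40: drop; pos0(id34) recv 58: fwd
Round 2: pos2(id67) recv 34: drop; pos4(id50) recv 67: fwd; pos5(id54) recv 61: fwd; pos7(id58) recv 54: drop; pos1(id28) recv 58: fwd
Round 3: pos5(id54) recv 67: fwd; pos6(id40) recv 61: fwd; pos2(id67) recv 58: drop
Round 4: pos6(id40) recv 67: fwd; pos7(id58) recv 61: fwd
Round 5: pos7(id58) recv 67: fwd; pos0(id34) recv 61: fwd
Round 6: pos0(id34) recv 67: fwd; pos1(id28) recv 61: fwd
Round 7: pos1(id28) recv 67: fwd; pos2(id67) recv 61: drop
Round 8: pos2(id67) recv 67: ELECTED
Message ID 58 originates at pos 7; dropped at pos 2 in round 3

Answer: 3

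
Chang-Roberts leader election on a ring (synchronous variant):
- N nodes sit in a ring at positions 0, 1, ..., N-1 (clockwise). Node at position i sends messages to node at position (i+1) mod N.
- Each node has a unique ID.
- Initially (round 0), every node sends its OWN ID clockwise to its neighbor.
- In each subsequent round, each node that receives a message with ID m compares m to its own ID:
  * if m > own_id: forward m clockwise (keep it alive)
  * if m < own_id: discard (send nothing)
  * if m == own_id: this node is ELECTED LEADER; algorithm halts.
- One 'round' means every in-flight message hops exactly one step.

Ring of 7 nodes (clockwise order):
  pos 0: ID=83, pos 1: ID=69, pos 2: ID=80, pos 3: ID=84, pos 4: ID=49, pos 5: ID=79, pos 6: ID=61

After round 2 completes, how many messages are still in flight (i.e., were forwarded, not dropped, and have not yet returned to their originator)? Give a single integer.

Answer: 2

Derivation:
Round 1: pos1(id69) recv 83: fwd; pos2(id80) recv 69: drop; pos3(id84) recv 80: drop; pos4(id49) recv 84: fwd; pos5(id79) recv 49: drop; pos6(id61) recv 79: fwd; pos0(id83) recv 61: drop
Round 2: pos2(id80) recv 83: fwd; pos5(id79) recv 84: fwd; pos0(id83) recv 79: drop
After round 2: 2 messages still in flight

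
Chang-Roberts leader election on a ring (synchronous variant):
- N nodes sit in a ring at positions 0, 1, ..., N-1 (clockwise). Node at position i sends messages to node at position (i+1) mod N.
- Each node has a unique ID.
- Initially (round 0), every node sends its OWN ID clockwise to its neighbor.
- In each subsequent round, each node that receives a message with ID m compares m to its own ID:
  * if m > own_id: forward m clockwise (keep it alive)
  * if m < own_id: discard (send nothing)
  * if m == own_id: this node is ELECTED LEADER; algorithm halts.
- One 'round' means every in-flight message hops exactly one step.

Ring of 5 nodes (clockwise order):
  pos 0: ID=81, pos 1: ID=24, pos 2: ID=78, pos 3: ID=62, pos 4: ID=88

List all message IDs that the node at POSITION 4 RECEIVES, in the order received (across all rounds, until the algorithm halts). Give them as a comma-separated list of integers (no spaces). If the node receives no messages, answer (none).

Answer: 62,78,81,88

Derivation:
Round 1: pos1(id24) recv 81: fwd; pos2(id78) recv 24: drop; pos3(id62) recv 78: fwd; pos4(id88) recv 62: drop; pos0(id81) recv 88: fwd
Round 2: pos2(id78) recv 81: fwd; pos4(id88) recv 78: drop; pos1(id24) recv 88: fwd
Round 3: pos3(id62) recv 81: fwd; pos2(id78) recv 88: fwd
Round 4: pos4(id88) recv 81: drop; pos3(id62) recv 88: fwd
Round 5: pos4(id88) recv 88: ELECTED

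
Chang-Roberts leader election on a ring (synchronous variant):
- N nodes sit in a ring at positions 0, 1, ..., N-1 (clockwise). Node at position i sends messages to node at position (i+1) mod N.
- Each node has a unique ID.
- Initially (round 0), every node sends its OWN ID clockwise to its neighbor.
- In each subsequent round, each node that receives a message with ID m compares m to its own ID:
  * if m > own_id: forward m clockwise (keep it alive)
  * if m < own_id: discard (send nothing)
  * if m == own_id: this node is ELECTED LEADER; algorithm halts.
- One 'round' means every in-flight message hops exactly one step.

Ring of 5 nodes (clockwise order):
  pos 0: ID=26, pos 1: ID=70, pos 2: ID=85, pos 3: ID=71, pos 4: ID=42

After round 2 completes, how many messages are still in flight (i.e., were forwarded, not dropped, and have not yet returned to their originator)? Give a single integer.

Round 1: pos1(id70) recv 26: drop; pos2(id85) recv 70: drop; pos3(id71) recv 85: fwd; pos4(id42) recv 71: fwd; pos0(id26) recv 42: fwd
Round 2: pos4(id42) recv 85: fwd; pos0(id26) recv 71: fwd; pos1(id70) recv 42: drop
After round 2: 2 messages still in flight

Answer: 2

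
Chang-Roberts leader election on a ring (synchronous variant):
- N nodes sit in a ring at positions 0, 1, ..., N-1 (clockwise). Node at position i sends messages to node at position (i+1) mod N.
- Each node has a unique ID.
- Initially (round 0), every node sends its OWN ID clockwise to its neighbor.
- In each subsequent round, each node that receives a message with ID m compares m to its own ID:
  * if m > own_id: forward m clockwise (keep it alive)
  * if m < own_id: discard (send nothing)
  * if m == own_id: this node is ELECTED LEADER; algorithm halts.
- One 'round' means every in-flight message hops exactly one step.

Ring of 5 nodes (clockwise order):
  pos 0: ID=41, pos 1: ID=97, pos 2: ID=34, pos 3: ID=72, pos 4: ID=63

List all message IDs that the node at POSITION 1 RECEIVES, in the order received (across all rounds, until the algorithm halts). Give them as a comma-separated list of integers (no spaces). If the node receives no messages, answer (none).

Answer: 41,63,72,97

Derivation:
Round 1: pos1(id97) recv 41: drop; pos2(id34) recv 97: fwd; pos3(id72) recv 34: drop; pos4(id63) recv 72: fwd; pos0(id41) recv 63: fwd
Round 2: pos3(id72) recv 97: fwd; pos0(id41) recv 72: fwd; pos1(id97) recv 63: drop
Round 3: pos4(id63) recv 97: fwd; pos1(id97) recv 72: drop
Round 4: pos0(id41) recv 97: fwd
Round 5: pos1(id97) recv 97: ELECTED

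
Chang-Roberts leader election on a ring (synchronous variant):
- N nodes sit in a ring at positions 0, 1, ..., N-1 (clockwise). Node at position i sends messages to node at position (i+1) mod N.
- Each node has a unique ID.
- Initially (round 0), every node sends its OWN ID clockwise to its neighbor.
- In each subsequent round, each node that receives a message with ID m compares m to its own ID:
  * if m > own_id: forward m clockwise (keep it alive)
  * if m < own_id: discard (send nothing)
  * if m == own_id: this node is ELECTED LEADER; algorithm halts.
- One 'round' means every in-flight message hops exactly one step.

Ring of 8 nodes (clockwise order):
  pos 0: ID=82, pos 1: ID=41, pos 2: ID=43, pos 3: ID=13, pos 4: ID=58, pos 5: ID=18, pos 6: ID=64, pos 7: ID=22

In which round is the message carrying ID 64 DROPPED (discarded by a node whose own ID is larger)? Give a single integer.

Round 1: pos1(id41) recv 82: fwd; pos2(id43) recv 41: drop; pos3(id13) recv 43: fwd; pos4(id58) recv 13: drop; pos5(id18) recv 58: fwd; pos6(id64) recv 18: drop; pos7(id22) recv 64: fwd; pos0(id82) recv 22: drop
Round 2: pos2(id43) recv 82: fwd; pos4(id58) recv 43: drop; pos6(id64) recv 58: drop; pos0(id82) recv 64: drop
Round 3: pos3(id13) recv 82: fwd
Round 4: pos4(id58) recv 82: fwd
Round 5: pos5(id18) recv 82: fwd
Round 6: pos6(id64) recv 82: fwd
Round 7: pos7(id22) recv 82: fwd
Round 8: pos0(id82) recv 82: ELECTED
Message ID 64 originates at pos 6; dropped at pos 0 in round 2

Answer: 2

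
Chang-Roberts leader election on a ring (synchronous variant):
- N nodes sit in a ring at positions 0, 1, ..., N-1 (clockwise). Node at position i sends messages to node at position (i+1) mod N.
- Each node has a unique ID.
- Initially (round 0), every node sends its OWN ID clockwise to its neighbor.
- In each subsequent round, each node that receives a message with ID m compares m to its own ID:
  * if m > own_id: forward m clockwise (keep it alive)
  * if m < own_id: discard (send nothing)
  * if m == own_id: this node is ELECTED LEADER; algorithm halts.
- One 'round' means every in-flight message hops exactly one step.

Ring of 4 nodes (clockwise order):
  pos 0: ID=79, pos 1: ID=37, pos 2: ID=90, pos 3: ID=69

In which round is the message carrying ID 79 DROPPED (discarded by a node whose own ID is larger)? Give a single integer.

Answer: 2

Derivation:
Round 1: pos1(id37) recv 79: fwd; pos2(id90) recv 37: drop; pos3(id69) recv 90: fwd; pos0(id79) recv 69: drop
Round 2: pos2(id90) recv 79: drop; pos0(id79) recv 90: fwd
Round 3: pos1(id37) recv 90: fwd
Round 4: pos2(id90) recv 90: ELECTED
Message ID 79 originates at pos 0; dropped at pos 2 in round 2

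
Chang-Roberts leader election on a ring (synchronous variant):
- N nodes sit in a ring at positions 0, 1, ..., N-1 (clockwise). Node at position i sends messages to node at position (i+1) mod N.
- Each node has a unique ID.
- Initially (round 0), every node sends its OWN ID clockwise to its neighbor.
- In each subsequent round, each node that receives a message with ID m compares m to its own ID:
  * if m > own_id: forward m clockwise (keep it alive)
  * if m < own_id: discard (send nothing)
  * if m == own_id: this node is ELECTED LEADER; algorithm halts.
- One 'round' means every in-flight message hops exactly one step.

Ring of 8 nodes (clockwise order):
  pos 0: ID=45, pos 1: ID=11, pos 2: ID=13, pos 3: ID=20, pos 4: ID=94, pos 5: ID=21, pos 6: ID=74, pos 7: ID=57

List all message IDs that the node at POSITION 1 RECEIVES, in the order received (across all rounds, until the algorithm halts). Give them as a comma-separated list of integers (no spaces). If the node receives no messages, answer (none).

Round 1: pos1(id11) recv 45: fwd; pos2(id13) recv 11: drop; pos3(id20) recv 13: drop; pos4(id94) recv 20: drop; pos5(id21) recv 94: fwd; pos6(id74) recv 21: drop; pos7(id57) recv 74: fwd; pos0(id45) recv 57: fwd
Round 2: pos2(id13) recv 45: fwd; pos6(id74) recv 94: fwd; pos0(id45) recv 74: fwd; pos1(id11) recv 57: fwd
Round 3: pos3(id20) recv 45: fwd; pos7(id57) recv 94: fwd; pos1(id11) recv 74: fwd; pos2(id13) recv 57: fwd
Round 4: pos4(id94) recv 45: drop; pos0(id45) recv 94: fwd; pos2(id13) recv 74: fwd; pos3(id20) recv 57: fwd
Round 5: pos1(id11) recv 94: fwd; pos3(id20) recv 74: fwd; pos4(id94) recv 57: drop
Round 6: pos2(id13) recv 94: fwd; pos4(id94) recv 74: drop
Round 7: pos3(id20) recv 94: fwd
Round 8: pos4(id94) recv 94: ELECTED

Answer: 45,57,74,94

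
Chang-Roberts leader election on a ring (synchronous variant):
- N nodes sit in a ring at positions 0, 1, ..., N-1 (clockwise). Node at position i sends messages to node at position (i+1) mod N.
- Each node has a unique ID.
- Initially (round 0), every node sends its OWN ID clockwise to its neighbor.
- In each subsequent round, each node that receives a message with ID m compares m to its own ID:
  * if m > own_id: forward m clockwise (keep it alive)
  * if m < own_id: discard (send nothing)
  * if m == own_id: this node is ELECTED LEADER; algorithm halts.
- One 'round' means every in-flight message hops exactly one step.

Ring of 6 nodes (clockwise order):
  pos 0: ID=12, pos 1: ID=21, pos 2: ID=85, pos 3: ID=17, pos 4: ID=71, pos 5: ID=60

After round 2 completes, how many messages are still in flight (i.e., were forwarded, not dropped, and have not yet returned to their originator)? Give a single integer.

Round 1: pos1(id21) recv 12: drop; pos2(id85) recv 21: drop; pos3(id17) recv 85: fwd; pos4(id71) recv 17: drop; pos5(id60) recv 71: fwd; pos0(id12) recv 60: fwd
Round 2: pos4(id71) recv 85: fwd; pos0(id12) recv 71: fwd; pos1(id21) recv 60: fwd
After round 2: 3 messages still in flight

Answer: 3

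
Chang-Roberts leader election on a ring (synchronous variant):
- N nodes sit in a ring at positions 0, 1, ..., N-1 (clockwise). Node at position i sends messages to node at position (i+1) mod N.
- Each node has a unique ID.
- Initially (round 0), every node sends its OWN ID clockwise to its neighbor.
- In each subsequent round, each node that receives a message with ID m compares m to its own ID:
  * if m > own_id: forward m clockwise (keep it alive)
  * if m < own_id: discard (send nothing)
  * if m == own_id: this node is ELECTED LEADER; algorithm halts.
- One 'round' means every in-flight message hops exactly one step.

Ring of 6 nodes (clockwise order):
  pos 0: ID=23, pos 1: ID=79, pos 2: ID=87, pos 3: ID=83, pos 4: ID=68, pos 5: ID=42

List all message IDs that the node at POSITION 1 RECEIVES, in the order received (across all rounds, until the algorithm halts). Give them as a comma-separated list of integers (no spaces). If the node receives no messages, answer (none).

Round 1: pos1(id79) recv 23: drop; pos2(id87) recv 79: drop; pos3(id83) recv 87: fwd; pos4(id68) recv 83: fwd; pos5(id42) recv 68: fwd; pos0(id23) recv 42: fwd
Round 2: pos4(id68) recv 87: fwd; pos5(id42) recv 83: fwd; pos0(id23) recv 68: fwd; pos1(id79) recv 42: drop
Round 3: pos5(id42) recv 87: fwd; pos0(id23) recv 83: fwd; pos1(id79) recv 68: drop
Round 4: pos0(id23) recv 87: fwd; pos1(id79) recv 83: fwd
Round 5: pos1(id79) recv 87: fwd; pos2(id87) recv 83: drop
Round 6: pos2(id87) recv 87: ELECTED

Answer: 23,42,68,83,87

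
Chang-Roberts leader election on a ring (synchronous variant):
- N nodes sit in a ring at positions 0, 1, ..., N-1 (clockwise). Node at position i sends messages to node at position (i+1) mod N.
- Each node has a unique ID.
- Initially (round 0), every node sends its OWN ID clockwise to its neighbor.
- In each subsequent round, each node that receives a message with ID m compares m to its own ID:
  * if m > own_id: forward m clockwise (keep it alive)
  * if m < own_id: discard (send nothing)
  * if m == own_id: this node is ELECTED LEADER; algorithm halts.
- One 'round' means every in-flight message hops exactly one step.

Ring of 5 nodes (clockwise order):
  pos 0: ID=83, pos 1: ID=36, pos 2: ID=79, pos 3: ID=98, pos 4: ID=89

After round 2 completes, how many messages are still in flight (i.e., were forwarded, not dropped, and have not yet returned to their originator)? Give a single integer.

Round 1: pos1(id36) recv 83: fwd; pos2(id79) recv 36: drop; pos3(id98) recv 79: drop; pos4(id89) recv 98: fwd; pos0(id83) recv 89: fwd
Round 2: pos2(id79) recv 83: fwd; pos0(id83) recv 98: fwd; pos1(id36) recv 89: fwd
After round 2: 3 messages still in flight

Answer: 3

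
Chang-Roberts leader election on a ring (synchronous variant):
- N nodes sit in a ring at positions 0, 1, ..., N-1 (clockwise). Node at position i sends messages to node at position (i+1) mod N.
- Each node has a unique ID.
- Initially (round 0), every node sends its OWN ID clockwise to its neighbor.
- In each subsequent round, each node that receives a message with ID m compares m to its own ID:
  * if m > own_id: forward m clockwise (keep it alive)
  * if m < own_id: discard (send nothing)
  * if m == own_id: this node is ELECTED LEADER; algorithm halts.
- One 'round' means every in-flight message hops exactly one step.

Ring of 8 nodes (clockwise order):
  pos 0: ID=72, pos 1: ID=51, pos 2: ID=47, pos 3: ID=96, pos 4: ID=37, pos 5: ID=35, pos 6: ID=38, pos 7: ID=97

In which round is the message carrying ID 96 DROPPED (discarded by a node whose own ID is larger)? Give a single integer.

Answer: 4

Derivation:
Round 1: pos1(id51) recv 72: fwd; pos2(id47) recv 51: fwd; pos3(id96) recv 47: drop; pos4(id37) recv 96: fwd; pos5(id35) recv 37: fwd; pos6(id38) recv 35: drop; pos7(id97) recv 38: drop; pos0(id72) recv 97: fwd
Round 2: pos2(id47) recv 72: fwd; pos3(id96) recv 51: drop; pos5(id35) recv 96: fwd; pos6(id38) recv 37: drop; pos1(id51) recv 97: fwd
Round 3: pos3(id96) recv 72: drop; pos6(id38) recv 96: fwd; pos2(id47) recv 97: fwd
Round 4: pos7(id97) recv 96: drop; pos3(id96) recv 97: fwd
Round 5: pos4(id37) recv 97: fwd
Round 6: pos5(id35) recv 97: fwd
Round 7: pos6(id38) recv 97: fwd
Round 8: pos7(id97) recv 97: ELECTED
Message ID 96 originates at pos 3; dropped at pos 7 in round 4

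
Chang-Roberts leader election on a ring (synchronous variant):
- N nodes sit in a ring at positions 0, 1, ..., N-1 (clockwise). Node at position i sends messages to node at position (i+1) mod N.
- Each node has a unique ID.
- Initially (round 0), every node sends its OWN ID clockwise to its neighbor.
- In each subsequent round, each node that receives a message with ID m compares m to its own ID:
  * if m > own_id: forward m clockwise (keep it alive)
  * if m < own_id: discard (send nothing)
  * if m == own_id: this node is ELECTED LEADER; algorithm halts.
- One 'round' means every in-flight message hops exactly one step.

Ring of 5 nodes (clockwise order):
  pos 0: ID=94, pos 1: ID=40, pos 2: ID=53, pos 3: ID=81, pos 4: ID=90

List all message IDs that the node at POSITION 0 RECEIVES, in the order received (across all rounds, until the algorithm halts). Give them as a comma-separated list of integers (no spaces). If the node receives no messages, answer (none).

Answer: 90,94

Derivation:
Round 1: pos1(id40) recv 94: fwd; pos2(id53) recv 40: drop; pos3(id81) recv 53: drop; pos4(id90) recv 81: drop; pos0(id94) recv 90: drop
Round 2: pos2(id53) recv 94: fwd
Round 3: pos3(id81) recv 94: fwd
Round 4: pos4(id90) recv 94: fwd
Round 5: pos0(id94) recv 94: ELECTED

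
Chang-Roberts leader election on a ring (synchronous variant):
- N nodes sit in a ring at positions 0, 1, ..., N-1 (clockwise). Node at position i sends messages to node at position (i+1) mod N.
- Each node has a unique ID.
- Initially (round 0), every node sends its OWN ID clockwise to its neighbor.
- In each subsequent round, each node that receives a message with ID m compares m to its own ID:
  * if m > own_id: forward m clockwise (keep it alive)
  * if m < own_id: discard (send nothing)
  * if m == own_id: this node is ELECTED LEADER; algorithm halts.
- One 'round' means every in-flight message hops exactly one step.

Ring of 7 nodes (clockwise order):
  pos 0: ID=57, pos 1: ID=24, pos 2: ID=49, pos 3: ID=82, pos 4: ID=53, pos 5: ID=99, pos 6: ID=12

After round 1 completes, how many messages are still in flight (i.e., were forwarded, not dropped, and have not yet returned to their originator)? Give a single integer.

Round 1: pos1(id24) recv 57: fwd; pos2(id49) recv 24: drop; pos3(id82) recv 49: drop; pos4(id53) recv 82: fwd; pos5(id99) recv 53: drop; pos6(id12) recv 99: fwd; pos0(id57) recv 12: drop
After round 1: 3 messages still in flight

Answer: 3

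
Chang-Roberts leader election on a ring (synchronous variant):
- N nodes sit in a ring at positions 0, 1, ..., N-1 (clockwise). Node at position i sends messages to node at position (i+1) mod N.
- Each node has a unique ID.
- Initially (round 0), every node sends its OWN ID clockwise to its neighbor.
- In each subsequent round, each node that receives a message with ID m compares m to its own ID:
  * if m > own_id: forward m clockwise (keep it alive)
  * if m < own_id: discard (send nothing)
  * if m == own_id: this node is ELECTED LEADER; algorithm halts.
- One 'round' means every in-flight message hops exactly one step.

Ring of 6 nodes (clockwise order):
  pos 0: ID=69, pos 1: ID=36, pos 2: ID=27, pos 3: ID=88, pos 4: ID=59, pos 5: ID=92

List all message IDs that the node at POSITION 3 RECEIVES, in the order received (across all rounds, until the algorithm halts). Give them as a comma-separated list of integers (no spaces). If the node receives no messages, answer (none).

Answer: 27,36,69,92

Derivation:
Round 1: pos1(id36) recv 69: fwd; pos2(id27) recv 36: fwd; pos3(id88) recv 27: drop; pos4(id59) recv 88: fwd; pos5(id92) recv 59: drop; pos0(id69) recv 92: fwd
Round 2: pos2(id27) recv 69: fwd; pos3(id88) recv 36: drop; pos5(id92) recv 88: drop; pos1(id36) recv 92: fwd
Round 3: pos3(id88) recv 69: drop; pos2(id27) recv 92: fwd
Round 4: pos3(id88) recv 92: fwd
Round 5: pos4(id59) recv 92: fwd
Round 6: pos5(id92) recv 92: ELECTED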